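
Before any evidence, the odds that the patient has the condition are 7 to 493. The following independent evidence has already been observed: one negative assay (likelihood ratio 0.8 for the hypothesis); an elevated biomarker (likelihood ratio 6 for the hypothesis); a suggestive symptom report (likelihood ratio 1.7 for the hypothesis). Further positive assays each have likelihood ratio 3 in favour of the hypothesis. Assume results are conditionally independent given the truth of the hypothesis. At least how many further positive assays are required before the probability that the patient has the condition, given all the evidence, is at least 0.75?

3

Prior odds = 7/493.
Combined Bayes factor of the evidence already in hand = 0.8 × 6 × 1.7 = 8.16.
Odds after that evidence = (7/493) × 8.16 = 84/725.
Target odds = 0.75/0.25 = 3.
Need 3ⁿ ≥ 3 ÷ (84/725) = 725/28.
3² = 9 falls short of 725/28 but 3³ = 27 reaches it, so n = 3.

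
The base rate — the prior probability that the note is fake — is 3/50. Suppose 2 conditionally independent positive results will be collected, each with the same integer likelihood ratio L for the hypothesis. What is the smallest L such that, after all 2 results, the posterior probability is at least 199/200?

Prior odds = 0.06/0.94 = 3/47.
Target odds = 0.995/0.005 = 199.
Need L² ≥ 199 ÷ (3/47) = 9353/3.
55² = 3025 < 9353/3 ≤ 3136 = 56², so L = 56.

56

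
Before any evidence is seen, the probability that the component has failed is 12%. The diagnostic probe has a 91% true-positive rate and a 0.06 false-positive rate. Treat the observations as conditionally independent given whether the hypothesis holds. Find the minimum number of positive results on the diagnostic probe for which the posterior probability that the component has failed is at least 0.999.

Prior odds = 0.12/0.88 = 3/22.
Likelihood ratio of a positive result = 0.91/0.06 = 91/6.
Target odds: 0.999 ÷ 0.001 = 999.
Require (91/6)ⁿ ≥ 999 ÷ (3/22) = 7326.
(91/6)³ = 753571/216 falls short of 7326 but (91/6)⁴ = 68574961/1296 reaches it, so n = 4.

4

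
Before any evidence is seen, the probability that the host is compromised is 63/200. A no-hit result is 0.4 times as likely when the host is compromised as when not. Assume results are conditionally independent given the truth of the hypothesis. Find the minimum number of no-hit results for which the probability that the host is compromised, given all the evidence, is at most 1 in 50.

4

Prior odds = 0.315/0.685 = 63/137.
Likelihood ratio per no-hit result = 0.4.
Target odds: 0.02 ÷ 0.98 = 1/49.
Require 0.4ⁿ ≤ 1/49 ÷ (63/137) = 137/3087.
0.4³ = 0.064 is still above 137/3087 but 0.4⁴ = 0.0256 is at or below it, so n = 4.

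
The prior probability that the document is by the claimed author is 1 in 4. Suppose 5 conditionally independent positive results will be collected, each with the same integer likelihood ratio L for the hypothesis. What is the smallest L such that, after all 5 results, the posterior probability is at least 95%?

Prior odds = 0.25/0.75 = 1/3.
Target odds = 0.95/0.05 = 19.
Need L⁵ ≥ 19 ÷ (1/3) = 57.
2⁵ = 32 < 57 ≤ 243 = 3⁵, so L = 3.

3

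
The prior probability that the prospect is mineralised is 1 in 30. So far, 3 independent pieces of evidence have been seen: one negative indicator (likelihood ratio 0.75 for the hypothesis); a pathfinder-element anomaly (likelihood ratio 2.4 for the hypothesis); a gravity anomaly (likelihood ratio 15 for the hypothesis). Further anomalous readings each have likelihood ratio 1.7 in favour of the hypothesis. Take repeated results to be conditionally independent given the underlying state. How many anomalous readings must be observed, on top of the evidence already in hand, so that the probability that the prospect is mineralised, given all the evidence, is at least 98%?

8

Prior odds = (1/30)/(29/30) = 1/29.
Combined Bayes factor of the evidence already in hand = 0.75 × 2.4 × 15 = 27.
Odds after that evidence = (1/29) × 27 = 27/29.
Target odds = 0.98/0.02 = 49.
Need 1.7ⁿ ≥ 49 ÷ (27/29) = 1421/27.
1.7⁷ = 410338673/10000000 falls short of 1421/27 but 1.7⁸ ≈69.7576 reaches it, so n = 8.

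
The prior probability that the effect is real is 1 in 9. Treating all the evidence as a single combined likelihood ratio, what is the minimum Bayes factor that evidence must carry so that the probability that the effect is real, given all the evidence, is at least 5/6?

40

Prior odds = (1/9)/(8/9) = 0.125.
Target odds = (5/6)/(1/6) = 5.
Required Bayes factor = 5 ÷ 0.125 = 40.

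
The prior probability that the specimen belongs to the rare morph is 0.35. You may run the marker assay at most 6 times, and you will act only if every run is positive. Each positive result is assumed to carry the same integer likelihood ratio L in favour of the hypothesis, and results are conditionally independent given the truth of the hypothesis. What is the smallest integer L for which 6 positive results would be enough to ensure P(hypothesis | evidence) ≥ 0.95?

2

Prior odds = 0.35/0.65 = 7/13.
Target odds = 0.95/0.05 = 19.
Need L⁶ ≥ 19 ÷ (7/13) = 247/7.
1⁶ = 1 < 247/7 ≤ 64 = 2⁶, so L = 2.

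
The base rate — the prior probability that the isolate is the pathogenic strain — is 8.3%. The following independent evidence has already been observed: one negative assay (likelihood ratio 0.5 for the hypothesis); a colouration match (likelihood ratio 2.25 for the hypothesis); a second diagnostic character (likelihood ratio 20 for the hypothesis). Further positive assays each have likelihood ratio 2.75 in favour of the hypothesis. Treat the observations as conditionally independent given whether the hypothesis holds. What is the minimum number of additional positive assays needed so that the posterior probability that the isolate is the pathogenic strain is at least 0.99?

4

Prior odds = 0.083/0.917 = 83/917.
Combined Bayes factor of the evidence already in hand = 0.5 × 2.25 × 20 = 22.5.
Odds after that evidence = (83/917) × 22.5 = 3735/1834.
Target odds = 0.99/0.01 = 99.
Need 2.75ⁿ ≥ 99 ÷ (3735/1834) = 20174/415.
2.75³ = 20.796875 falls short of 20174/415 but 2.75⁴ = 57.19140625 reaches it, so n = 4.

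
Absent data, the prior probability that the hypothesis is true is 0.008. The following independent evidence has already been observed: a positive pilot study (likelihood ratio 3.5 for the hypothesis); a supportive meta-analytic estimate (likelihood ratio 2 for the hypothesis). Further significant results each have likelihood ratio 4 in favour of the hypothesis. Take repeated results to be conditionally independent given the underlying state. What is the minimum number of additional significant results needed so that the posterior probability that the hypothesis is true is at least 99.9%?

8

Prior odds = 0.008/0.992 = 1/124.
Combined Bayes factor of the evidence already in hand = 3.5 × 2 = 7.
Odds after that evidence = (1/124) × 7 = 7/124.
Target odds = 0.999/0.001 = 999.
Need 4ⁿ ≥ 999 ÷ (7/124) = 123876/7.
4⁷ = 16384 falls short of 123876/7 but 4⁸ = 65536 reaches it, so n = 8.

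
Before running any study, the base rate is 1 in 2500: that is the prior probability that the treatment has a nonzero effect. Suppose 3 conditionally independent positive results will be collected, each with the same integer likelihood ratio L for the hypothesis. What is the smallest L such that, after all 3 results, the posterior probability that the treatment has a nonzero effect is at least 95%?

Prior odds = 0.0004/0.9996 = 1/2499.
Target odds = 0.95/0.05 = 19.
Need L³ ≥ 19 ÷ (1/2499) = 47481.
36³ = 46656 < 47481 ≤ 50653 = 37³, so L = 37.

37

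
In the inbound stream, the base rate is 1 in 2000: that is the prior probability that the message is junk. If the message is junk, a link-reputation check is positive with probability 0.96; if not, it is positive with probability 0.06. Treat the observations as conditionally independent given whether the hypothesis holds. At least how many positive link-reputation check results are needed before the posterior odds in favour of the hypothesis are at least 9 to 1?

4

Prior odds: 0.0005 ÷ 0.9995 = 1/1999.
Likelihood ratio of a positive = 0.96/0.06 = 16.
Target odds = 9.
Require 16ⁿ ≥ 9 ÷ (1/1999) = 17991.
16³ = 4096 falls short of 17991 but 16⁴ = 65536 reaches it, so n = 4.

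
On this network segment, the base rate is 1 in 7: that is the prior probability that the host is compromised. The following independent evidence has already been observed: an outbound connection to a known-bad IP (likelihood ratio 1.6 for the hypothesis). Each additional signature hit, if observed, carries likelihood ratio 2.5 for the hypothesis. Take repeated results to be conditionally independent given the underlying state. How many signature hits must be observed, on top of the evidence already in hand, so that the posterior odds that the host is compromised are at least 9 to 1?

4

Prior odds = (1/7)/(6/7) = 1/6.
Bayes factor of the evidence already in hand = 1.6.
Odds after that evidence = (1/6) × 1.6 = 4/15.
Target odds = 9.
Need 2.5ⁿ ≥ 9 ÷ (4/15) = 33.75.
2.5³ = 15.625 falls short of 33.75 but 2.5⁴ = 39.0625 reaches it, so n = 4.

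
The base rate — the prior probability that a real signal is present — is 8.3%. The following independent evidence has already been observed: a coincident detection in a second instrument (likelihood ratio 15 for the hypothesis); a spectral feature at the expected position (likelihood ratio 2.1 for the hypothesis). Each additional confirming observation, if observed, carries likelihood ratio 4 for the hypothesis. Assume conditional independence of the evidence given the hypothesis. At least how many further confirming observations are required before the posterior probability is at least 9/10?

1

Prior odds = 0.083/0.917 = 83/917.
Combined Bayes factor of the evidence already in hand = 15 × 2.1 = 31.5.
Odds after that evidence = (83/917) × 31.5 = 747/262.
Target odds = 0.9/0.1 = 9.
Need 4ⁿ ≥ 9 ÷ (747/262) = 262/83.
4¹ = 4, which meets the required 262/83; so n = 1.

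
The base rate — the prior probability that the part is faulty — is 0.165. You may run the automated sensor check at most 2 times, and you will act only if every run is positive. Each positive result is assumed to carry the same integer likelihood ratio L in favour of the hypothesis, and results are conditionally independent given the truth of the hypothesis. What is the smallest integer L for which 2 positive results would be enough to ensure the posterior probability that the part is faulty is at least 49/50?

Prior odds = 0.165/0.835 = 33/167.
Target odds = 0.98/0.02 = 49.
Need L² ≥ 49 ÷ (33/167) = 8183/33.
15² = 225 < 8183/33 ≤ 256 = 16², so L = 16.

16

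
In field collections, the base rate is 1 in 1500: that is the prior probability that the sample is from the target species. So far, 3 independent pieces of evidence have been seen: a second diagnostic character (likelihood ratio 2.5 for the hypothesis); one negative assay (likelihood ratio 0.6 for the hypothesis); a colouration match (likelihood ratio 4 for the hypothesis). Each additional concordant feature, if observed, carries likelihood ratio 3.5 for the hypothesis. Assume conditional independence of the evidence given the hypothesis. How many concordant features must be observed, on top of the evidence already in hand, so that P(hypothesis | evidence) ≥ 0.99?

9

Prior odds = (1/1500)/(1499/1500) = 1/1499.
Combined Bayes factor of the evidence already in hand = 2.5 × 0.6 × 4 = 6.
Odds after that evidence = (1/1499) × 6 = 6/1499.
Target odds = 0.99/0.01 = 99.
Need 3.5ⁿ ≥ 99 ÷ (6/1499) = 24733.5.
3.5⁸ = 5764801/256 falls short of 24733.5 but 3.5⁹ = 40353607/512 reaches it, so n = 9.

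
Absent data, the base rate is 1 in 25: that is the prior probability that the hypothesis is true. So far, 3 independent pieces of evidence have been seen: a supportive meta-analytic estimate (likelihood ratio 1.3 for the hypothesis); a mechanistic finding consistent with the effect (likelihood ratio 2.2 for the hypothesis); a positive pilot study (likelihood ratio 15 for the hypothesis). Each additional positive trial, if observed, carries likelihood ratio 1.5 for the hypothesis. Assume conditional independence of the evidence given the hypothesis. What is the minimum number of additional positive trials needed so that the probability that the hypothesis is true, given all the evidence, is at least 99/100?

10

Prior odds = 0.04/0.96 = 1/24.
Combined Bayes factor of the evidence already in hand = 1.3 × 2.2 × 15 = 42.9.
Odds after that evidence = (1/24) × 42.9 = 1.7875.
Target odds = 0.99/0.01 = 99.
Need 1.5ⁿ ≥ 99 ÷ 1.7875 = 720/13.
1.5⁹ = 19683/512 falls short of 720/13 but 1.5¹⁰ = 59049/1024 reaches it, so n = 10.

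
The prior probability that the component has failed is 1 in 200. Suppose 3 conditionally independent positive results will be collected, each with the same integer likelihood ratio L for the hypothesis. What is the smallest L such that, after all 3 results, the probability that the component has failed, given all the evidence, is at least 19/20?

Prior odds = 0.005/0.995 = 1/199.
Target odds = 0.95/0.05 = 19.
Need L³ ≥ 19 ÷ (1/199) = 3781.
15³ = 3375 < 3781 ≤ 4096 = 16³, so L = 16.

16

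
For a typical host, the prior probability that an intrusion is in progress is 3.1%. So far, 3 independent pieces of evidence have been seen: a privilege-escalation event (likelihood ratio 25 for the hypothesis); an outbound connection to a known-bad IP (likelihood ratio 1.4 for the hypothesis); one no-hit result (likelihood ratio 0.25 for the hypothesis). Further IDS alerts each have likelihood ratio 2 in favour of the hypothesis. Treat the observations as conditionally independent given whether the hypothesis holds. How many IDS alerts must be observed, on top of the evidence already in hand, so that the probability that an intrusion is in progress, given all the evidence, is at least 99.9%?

12

Prior odds = 0.031/0.969 = 31/969.
Combined Bayes factor of the evidence already in hand = 25 × 1.4 × 0.25 = 8.75.
Odds after that evidence = (31/969) × 8.75 = 1085/3876.
Target odds = 0.999/0.001 = 999.
Need 2ⁿ ≥ 999 ÷ (1085/3876) = 3872124/1085.
2¹¹ = 2048 falls short of 3872124/1085 but 2¹² = 4096 reaches it, so n = 12.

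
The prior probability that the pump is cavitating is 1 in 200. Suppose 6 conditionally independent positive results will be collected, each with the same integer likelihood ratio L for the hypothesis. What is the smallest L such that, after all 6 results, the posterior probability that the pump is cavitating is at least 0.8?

Prior odds = 0.005/0.995 = 1/199.
Target odds = 0.8/0.2 = 4.
Need L⁶ ≥ 4 ÷ (1/199) = 796.
3⁶ = 729 < 796 ≤ 4096 = 4⁶, so L = 4.

4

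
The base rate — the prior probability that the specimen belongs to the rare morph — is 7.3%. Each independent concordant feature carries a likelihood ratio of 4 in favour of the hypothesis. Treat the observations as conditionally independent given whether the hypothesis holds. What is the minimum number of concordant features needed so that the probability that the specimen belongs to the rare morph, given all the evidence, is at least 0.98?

Prior odds = 0.073/0.927 = 73/927.
Likelihood ratio per concordant feature = 4.
Target posterior odds = 0.98/0.02 = 49.
Need (73/927) × 4ⁿ ≥ 49, i.e. 4ⁿ ≥ 45423/73.
4⁴ = 256 falls short of 45423/73 but 4⁵ = 1024 reaches it, so n = 5.

5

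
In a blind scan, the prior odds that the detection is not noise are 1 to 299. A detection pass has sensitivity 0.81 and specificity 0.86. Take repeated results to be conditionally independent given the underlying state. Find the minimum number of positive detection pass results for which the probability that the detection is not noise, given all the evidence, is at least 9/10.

5

Prior odds = 1/299.
False-positive rate = 1 − 0.86 = 0.14; likelihood ratio of a positive = 0.81/0.14 = 81/14.
Target posterior odds = 0.9/0.1 = 9.
Require (81/14)ⁿ ≥ 9 ÷ (1/299) = 2691.
(81/14)⁴ = 43046721/38416 falls short of 2691 but (81/14)⁵ ≈6483.13 reaches it, so n = 5.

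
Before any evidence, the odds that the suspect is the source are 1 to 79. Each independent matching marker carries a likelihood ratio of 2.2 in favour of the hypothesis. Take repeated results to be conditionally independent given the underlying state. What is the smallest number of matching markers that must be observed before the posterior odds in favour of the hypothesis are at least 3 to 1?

Prior odds = 1/79.
Likelihood ratio per matching marker = 2.2.
Target odds = 3.
Need (1/79) × 2.2ⁿ ≥ 3, i.e. 2.2ⁿ ≥ 237.
2.2⁶ = 1771561/15625 falls short of 237 but 2.2⁷ = 19487171/78125 reaches it, so n = 7.

7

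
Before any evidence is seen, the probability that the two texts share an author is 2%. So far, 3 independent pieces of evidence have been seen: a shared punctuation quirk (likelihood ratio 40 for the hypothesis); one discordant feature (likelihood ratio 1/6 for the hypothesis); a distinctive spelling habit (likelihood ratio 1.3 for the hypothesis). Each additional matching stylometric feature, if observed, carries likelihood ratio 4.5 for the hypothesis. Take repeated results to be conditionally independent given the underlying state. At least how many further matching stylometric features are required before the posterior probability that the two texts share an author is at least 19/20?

Prior odds = 0.02/0.98 = 1/49.
Combined Bayes factor of the evidence already in hand = 40 × (1/6) × 1.3 = 26/3.
Odds after that evidence = (1/49) × 26/3 = 26/147.
Target odds = 0.95/0.05 = 19.
Need 4.5ⁿ ≥ 19 ÷ (26/147) = 2793/26.
4.5³ = 91.125 falls short of 2793/26 but 4.5⁴ = 410.0625 reaches it, so n = 4.

4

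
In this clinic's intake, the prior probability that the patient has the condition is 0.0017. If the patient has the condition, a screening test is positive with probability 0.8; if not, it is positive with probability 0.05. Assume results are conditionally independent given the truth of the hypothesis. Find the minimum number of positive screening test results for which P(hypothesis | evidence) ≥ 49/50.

4

Prior odds: 0.0017 ÷ 0.9983 = 17/9983.
Likelihood ratio of a positive = 0.8/0.05 = 16.
Target odds: 0.98 ÷ 0.02 = 49.
Need (17/9983) × 16ⁿ ≥ 49, i.e. 16ⁿ ≥ 489167/17.
16³ = 4096 falls short of 489167/17 but 16⁴ = 65536 reaches it, so n = 4.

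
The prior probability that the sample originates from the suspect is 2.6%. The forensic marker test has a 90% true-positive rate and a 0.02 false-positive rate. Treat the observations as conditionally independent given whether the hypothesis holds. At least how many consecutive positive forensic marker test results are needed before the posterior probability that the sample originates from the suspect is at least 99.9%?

Prior odds = 0.026/0.974 = 13/487.
Likelihood ratio of a positive result = 0.9/0.02 = 45.
Target odds: 0.999 ÷ 0.001 = 999.
Need (13/487) × 45ⁿ ≥ 999, i.e. 45ⁿ ≥ 486513/13.
45² = 2025 falls short of 486513/13 but 45³ = 91125 reaches it, so n = 3.

3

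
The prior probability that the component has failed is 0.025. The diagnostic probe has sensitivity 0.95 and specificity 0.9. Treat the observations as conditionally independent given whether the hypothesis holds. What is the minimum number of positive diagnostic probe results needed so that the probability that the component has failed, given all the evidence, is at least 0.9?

3

Prior odds = 0.025/0.975 = 1/39.
False-positive rate = 1 − 0.9 = 0.1; likelihood ratio of a positive = 0.95/0.1 = 9.5.
Target odds: 0.9 ÷ 0.1 = 9.
Need (1/39) × 9.5ⁿ ≥ 9, i.e. 9.5ⁿ ≥ 351.
9.5² = 90.25 falls short of 351 but 9.5³ = 857.375 reaches it, so n = 3.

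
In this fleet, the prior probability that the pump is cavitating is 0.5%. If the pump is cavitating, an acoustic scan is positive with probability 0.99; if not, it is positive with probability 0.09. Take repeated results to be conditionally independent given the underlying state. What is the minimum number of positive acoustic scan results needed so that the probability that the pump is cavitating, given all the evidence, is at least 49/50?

4

Prior odds = 0.005/0.995 = 1/199.
Likelihood ratio of a positive = 0.99/0.09 = 11.
Target odds: 0.98 ÷ 0.02 = 49.
Need (1/199) × 11ⁿ ≥ 49, i.e. 11ⁿ ≥ 9751.
11³ = 1331 falls short of 9751 but 11⁴ = 14641 reaches it, so n = 4.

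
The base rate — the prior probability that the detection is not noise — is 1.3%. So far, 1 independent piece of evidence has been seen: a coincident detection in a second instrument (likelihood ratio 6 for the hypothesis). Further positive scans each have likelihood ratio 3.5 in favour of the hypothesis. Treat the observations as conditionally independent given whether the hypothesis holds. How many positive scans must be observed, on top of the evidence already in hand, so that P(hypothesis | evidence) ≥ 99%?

6

Prior odds = 0.013/0.987 = 13/987.
Bayes factor of the evidence already in hand = 6.
Odds after that evidence = (13/987) × 6 = 26/329.
Target odds = 0.99/0.01 = 99.
Need 3.5ⁿ ≥ 99 ÷ (26/329) = 32571/26.
3.5⁵ = 525.21875 falls short of 32571/26 but 3.5⁶ = 1838.265625 reaches it, so n = 6.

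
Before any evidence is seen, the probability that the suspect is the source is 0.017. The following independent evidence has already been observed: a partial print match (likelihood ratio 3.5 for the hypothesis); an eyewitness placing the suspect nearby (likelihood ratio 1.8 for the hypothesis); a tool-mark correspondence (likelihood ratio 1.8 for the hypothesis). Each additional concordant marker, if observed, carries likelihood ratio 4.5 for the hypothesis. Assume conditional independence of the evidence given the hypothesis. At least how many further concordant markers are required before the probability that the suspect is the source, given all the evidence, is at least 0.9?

Prior odds = 0.017/0.983 = 17/983.
Combined Bayes factor of the evidence already in hand = 3.5 × 1.8 × 1.8 = 11.34.
Odds after that evidence = (17/983) × 11.34 = 9639/49150.
Target odds = 0.9/0.1 = 9.
Need 4.5ⁿ ≥ 9 ÷ (9639/49150) = 49150/1071.
4.5² = 20.25 falls short of 49150/1071 but 4.5³ = 91.125 reaches it, so n = 3.

3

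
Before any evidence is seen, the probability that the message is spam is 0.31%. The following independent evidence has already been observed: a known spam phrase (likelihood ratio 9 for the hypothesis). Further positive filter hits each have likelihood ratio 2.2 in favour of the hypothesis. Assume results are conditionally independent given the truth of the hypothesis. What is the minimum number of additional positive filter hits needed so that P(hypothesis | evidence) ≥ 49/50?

Prior odds = 0.0031/0.9969 = 31/9969.
Bayes factor of the evidence already in hand = 9.
Odds after that evidence = (31/9969) × 9 = 93/3323.
Target odds = 0.98/0.02 = 49.
Need 2.2ⁿ ≥ 49 ÷ (93/3323) = 162827/93.
2.2⁹ ≈1207.27 falls short of 162827/93 but 2.2¹⁰ ≈2655.99 reaches it, so n = 10.

10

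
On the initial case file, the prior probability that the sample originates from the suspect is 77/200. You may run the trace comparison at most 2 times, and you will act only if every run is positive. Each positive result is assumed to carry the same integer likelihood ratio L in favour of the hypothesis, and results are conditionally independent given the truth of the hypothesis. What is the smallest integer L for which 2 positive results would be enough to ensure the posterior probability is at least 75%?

3

Prior odds = 0.385/0.615 = 77/123.
Target odds = 0.75/0.25 = 3.
Need L² ≥ 3 ÷ (77/123) = 369/77.
2² = 4 < 369/77 ≤ 9 = 3², so L = 3.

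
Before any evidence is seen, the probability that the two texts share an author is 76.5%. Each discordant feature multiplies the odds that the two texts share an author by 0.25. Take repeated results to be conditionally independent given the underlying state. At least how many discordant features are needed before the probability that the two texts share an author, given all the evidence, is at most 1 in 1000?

Prior odds: 0.765 ÷ 0.235 = 153/47.
Likelihood ratio per discordant feature = 0.25.
Target odds: 0.001 ÷ 0.999 = 1/999.
Need (153/47) × 0.25ⁿ ≤ 1/999, i.e. 0.25ⁿ ≤ 47/152847.
0.25⁵ = 1/1024 is still above 47/152847 but 0.25⁶ = 1/4096 is at or below it, so n = 6.

6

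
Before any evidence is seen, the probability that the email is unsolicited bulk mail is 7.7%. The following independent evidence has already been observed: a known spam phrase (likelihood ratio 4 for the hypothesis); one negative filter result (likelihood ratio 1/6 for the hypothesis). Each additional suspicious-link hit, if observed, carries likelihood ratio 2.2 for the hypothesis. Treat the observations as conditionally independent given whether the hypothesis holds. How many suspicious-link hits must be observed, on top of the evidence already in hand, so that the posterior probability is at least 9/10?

Prior odds = 0.077/0.923 = 77/923.
Combined Bayes factor of the evidence already in hand = 4 × (1/6) = 2/3.
Odds after that evidence = (77/923) × 2/3 = 154/2769.
Target odds = 0.9/0.1 = 9.
Need 2.2ⁿ ≥ 9 ÷ (154/2769) = 24921/154.
2.2⁶ = 1771561/15625 falls short of 24921/154 but 2.2⁷ = 19487171/78125 reaches it, so n = 7.

7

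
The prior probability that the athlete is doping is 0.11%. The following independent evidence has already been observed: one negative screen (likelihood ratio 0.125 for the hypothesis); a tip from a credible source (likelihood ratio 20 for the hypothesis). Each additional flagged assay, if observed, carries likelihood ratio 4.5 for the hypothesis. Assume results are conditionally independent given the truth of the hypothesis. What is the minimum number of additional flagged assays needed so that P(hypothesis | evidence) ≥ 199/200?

8

Prior odds = 0.0011/0.9989 = 11/9989.
Combined Bayes factor of the evidence already in hand = 0.125 × 20 = 2.5.
Odds after that evidence = (11/9989) × 2.5 = 55/19978.
Target odds = 0.995/0.005 = 199.
Need 4.5ⁿ ≥ 199 ÷ (55/19978) = 3975622/55.
4.5⁷ = 4782969/128 falls short of 3975622/55 but 4.5⁸ = 43046721/256 reaches it, so n = 8.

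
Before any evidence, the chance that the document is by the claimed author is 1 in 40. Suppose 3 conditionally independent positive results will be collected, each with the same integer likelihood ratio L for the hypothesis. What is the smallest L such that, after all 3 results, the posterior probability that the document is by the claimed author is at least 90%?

Prior odds = 0.025/0.975 = 1/39.
Target odds = 0.9/0.1 = 9.
Need L³ ≥ 9 ÷ (1/39) = 351.
7³ = 343 < 351 ≤ 512 = 8³, so L = 8.

8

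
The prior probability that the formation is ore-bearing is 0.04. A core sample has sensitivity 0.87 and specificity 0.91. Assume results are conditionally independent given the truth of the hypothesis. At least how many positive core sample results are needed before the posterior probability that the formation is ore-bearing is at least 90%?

3

Prior odds = 0.04/0.96 = 1/24.
False-positive rate = 1 − 0.91 = 0.09; likelihood ratio of a positive = 0.87/0.09 = 29/3.
Target odds: 0.9 ÷ 0.1 = 9.
Need (1/24) × (29/3)ⁿ ≥ 9, i.e. (29/3)ⁿ ≥ 216.
(29/3)² = 841/9 falls short of 216 but (29/3)³ = 24389/27 reaches it, so n = 3.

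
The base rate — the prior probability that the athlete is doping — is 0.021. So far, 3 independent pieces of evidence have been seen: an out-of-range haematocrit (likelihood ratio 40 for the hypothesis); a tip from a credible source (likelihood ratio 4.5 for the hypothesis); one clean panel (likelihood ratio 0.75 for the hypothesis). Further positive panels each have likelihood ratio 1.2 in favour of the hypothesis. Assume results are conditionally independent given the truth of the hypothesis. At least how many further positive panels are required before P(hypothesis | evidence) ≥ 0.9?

Prior odds = 0.021/0.979 = 21/979.
Combined Bayes factor of the evidence already in hand = 40 × 4.5 × 0.75 = 135.
Odds after that evidence = (21/979) × 135 = 2835/979.
Target odds = 0.9/0.1 = 9.
Need 1.2ⁿ ≥ 9 ÷ (2835/979) = 979/315.
1.2⁶ = 46656/15625 falls short of 979/315 but 1.2⁷ = 279936/78125 reaches it, so n = 7.

7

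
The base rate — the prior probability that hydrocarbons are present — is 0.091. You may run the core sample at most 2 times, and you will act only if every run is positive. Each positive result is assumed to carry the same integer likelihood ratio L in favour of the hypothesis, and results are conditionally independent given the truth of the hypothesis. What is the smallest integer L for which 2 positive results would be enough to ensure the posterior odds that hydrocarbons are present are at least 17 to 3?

Prior odds = 0.091/0.909 = 91/909.
Target odds = 17/3.
Need L² ≥ 17/3 ÷ (91/909) = 5151/91.
7² = 49 < 5151/91 ≤ 64 = 8², so L = 8.

8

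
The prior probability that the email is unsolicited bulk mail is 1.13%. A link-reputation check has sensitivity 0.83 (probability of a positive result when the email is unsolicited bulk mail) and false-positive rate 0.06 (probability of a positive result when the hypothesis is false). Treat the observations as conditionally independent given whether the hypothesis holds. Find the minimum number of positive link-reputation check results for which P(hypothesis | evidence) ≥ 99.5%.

4

Prior odds: 0.0113 ÷ 0.9887 = 113/9887.
Likelihood ratio of a positive result = 0.83/0.06 = 83/6.
Target posterior odds = 0.995/0.005 = 199.
Require (83/6)ⁿ ≥ 199 ÷ (113/9887) = 1967513/113.
(83/6)³ = 571787/216 falls short of 1967513/113 but (83/6)⁴ = 47458321/1296 reaches it, so n = 4.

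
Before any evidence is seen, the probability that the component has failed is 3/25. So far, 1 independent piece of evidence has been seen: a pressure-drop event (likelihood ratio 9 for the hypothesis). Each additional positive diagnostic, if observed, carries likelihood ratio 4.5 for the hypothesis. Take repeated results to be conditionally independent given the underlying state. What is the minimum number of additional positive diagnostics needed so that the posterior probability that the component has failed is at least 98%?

Prior odds = 0.12/0.88 = 3/22.
Bayes factor of the evidence already in hand = 9.
Odds after that evidence = (3/22) × 9 = 27/22.
Target odds = 0.98/0.02 = 49.
Need 4.5ⁿ ≥ 49 ÷ (27/22) = 1078/27.
4.5² = 20.25 falls short of 1078/27 but 4.5³ = 91.125 reaches it, so n = 3.

3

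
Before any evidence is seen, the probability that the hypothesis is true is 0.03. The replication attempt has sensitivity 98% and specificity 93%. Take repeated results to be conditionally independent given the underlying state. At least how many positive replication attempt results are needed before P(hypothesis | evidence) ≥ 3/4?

2

Prior odds: 0.03 ÷ 0.97 = 3/97.
False-positive rate = 1 − 0.93 = 0.07; likelihood ratio of a positive = 0.98/0.07 = 14.
Target posterior odds = 0.75/0.25 = 3.
Need (3/97) × 14ⁿ ≥ 3, i.e. 14ⁿ ≥ 97.
14¹ = 14 falls short of 97 but 14² = 196 reaches it, so n = 2.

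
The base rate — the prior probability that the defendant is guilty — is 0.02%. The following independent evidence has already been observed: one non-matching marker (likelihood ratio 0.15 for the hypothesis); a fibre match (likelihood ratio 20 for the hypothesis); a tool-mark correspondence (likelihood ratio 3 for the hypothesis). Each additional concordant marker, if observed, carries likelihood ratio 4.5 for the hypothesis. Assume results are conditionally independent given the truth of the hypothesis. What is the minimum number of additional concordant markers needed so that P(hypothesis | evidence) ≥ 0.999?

9

Prior odds = 0.0002/0.9998 = 1/4999.
Combined Bayes factor of the evidence already in hand = 0.15 × 20 × 3 = 9.
Odds after that evidence = (1/4999) × 9 = 9/4999.
Target odds = 0.999/0.001 = 999.
Need 4.5ⁿ ≥ 999 ÷ (9/4999) = 554889.
4.5⁸ = 43046721/256 falls short of 554889 but 4.5⁹ = 387420489/512 reaches it, so n = 9.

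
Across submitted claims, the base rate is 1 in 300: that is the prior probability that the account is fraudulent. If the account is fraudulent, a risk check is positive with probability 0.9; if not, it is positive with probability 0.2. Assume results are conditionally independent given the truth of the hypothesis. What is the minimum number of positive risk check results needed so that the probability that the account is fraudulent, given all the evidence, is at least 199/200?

8

Prior odds: (1/300) ÷ (299/300) = 1/299.
Likelihood ratio of a positive = 0.9/0.2 = 4.5.
Target odds: 0.995 ÷ 0.005 = 199.
Need (1/299) × 4.5ⁿ ≥ 199, i.e. 4.5ⁿ ≥ 59501.
4.5⁷ = 4782969/128 falls short of 59501 but 4.5⁸ = 43046721/256 reaches it, so n = 8.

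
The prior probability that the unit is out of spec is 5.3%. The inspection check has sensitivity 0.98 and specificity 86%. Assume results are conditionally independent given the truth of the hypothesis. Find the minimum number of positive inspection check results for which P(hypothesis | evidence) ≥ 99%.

4

Prior odds = 0.053/0.947 = 53/947.
False-positive rate = 1 − 0.86 = 0.14; likelihood ratio of a positive = 0.98/0.14 = 7.
Target posterior odds = 0.99/0.01 = 99.
Need (53/947) × 7ⁿ ≥ 99, i.e. 7ⁿ ≥ 93753/53.
7³ = 343 falls short of 93753/53 but 7⁴ = 2401 reaches it, so n = 4.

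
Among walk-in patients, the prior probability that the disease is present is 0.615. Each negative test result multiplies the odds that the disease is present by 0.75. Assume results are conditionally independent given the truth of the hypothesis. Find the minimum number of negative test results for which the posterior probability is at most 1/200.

21

Prior odds: 0.615 ÷ 0.385 = 123/77.
Likelihood ratio per negative test result = 0.75.
Target posterior odds = 0.005/0.995 = 1/199.
Require 0.75ⁿ ≤ 1/199 ÷ (123/77) = 77/24477.
0.75²⁰ ≈0.00317121 is still above 77/24477 but 0.75²¹ ≈0.00237841 is at or below it, so n = 21.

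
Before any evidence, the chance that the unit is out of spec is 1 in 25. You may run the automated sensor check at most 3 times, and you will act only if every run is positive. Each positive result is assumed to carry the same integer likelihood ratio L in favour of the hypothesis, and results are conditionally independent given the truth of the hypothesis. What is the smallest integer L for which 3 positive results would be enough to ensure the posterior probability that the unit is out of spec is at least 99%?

14

Prior odds = 0.04/0.96 = 1/24.
Target odds = 0.99/0.01 = 99.
Need L³ ≥ 99 ÷ (1/24) = 2376.
13³ = 2197 < 2376 ≤ 2744 = 14³, so L = 14.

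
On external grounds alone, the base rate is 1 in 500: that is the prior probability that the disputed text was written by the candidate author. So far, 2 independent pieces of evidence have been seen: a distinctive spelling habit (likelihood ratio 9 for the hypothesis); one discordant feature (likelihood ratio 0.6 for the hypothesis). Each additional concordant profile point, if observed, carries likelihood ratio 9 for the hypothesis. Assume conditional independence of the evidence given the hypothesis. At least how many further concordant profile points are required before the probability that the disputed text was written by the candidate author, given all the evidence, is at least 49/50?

Prior odds = 0.002/0.998 = 1/499.
Combined Bayes factor of the evidence already in hand = 9 × 0.6 = 5.4.
Odds after that evidence = (1/499) × 5.4 = 27/2495.
Target odds = 0.98/0.02 = 49.
Need 9ⁿ ≥ 49 ÷ (27/2495) = 122255/27.
9³ = 729 falls short of 122255/27 but 9⁴ = 6561 reaches it, so n = 4.

4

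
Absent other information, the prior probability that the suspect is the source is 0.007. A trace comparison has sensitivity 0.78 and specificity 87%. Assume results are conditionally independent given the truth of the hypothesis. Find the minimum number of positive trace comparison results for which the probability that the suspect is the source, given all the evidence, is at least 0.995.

6

Prior odds: 0.007 ÷ 0.993 = 7/993.
False-positive rate = 1 − 0.87 = 0.13; likelihood ratio of a positive = 0.78/0.13 = 6.
Target posterior odds = 0.995/0.005 = 199.
Require 6ⁿ ≥ 199 ÷ (7/993) = 197607/7.
6⁵ = 7776 falls short of 197607/7 but 6⁶ = 46656 reaches it, so n = 6.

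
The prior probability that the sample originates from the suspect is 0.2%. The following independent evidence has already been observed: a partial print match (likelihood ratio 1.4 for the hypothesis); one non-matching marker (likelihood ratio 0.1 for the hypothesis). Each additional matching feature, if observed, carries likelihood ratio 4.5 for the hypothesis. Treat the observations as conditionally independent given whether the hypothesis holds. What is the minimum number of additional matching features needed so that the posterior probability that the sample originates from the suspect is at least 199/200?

9

Prior odds = 0.002/0.998 = 1/499.
Combined Bayes factor of the evidence already in hand = 1.4 × 0.1 = 0.14.
Odds after that evidence = (1/499) × 0.14 = 7/24950.
Target odds = 0.995/0.005 = 199.
Need 4.5ⁿ ≥ 199 ÷ (7/24950) = 4965050/7.
4.5⁸ = 43046721/256 falls short of 4965050/7 but 4.5⁹ = 387420489/512 reaches it, so n = 9.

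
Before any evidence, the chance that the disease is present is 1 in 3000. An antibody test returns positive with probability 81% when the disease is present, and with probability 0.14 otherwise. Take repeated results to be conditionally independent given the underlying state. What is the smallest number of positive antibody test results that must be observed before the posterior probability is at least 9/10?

6

Prior odds: (1/3000) ÷ (2999/3000) = 1/2999.
Likelihood ratio of a positive result = 0.81/0.14 = 81/14.
Target posterior odds = 0.9/0.1 = 9.
Need (1/2999) × (81/14)ⁿ ≥ 9, i.e. (81/14)ⁿ ≥ 26991.
(81/14)⁵ ≈6483.13 falls short of 26991 but (81/14)⁶ ≈37509.6 reaches it, so n = 6.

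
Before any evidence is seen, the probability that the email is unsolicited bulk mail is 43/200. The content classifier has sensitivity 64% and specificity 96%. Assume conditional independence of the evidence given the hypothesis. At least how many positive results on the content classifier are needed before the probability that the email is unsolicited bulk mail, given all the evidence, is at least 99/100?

Prior odds = 0.215/0.785 = 43/157.
False-positive rate = 1 − 0.96 = 0.04; likelihood ratio of a positive = 0.64/0.04 = 16.
Target posterior odds = 0.99/0.01 = 99.
Require 16ⁿ ≥ 99 ÷ (43/157) = 15543/43.
16² = 256 falls short of 15543/43 but 16³ = 4096 reaches it, so n = 3.

3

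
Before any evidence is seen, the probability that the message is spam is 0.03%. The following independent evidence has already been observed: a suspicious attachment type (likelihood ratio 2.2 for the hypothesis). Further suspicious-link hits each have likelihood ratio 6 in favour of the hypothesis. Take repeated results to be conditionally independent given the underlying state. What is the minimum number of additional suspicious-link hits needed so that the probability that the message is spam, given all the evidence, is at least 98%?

7

Prior odds = 0.0003/0.9997 = 3/9997.
Bayes factor of the evidence already in hand = 2.2.
Odds after that evidence = (3/9997) × 2.2 = 33/49985.
Target odds = 0.98/0.02 = 49.
Need 6ⁿ ≥ 49 ÷ (33/49985) = 2449265/33.
6⁶ = 46656 falls short of 2449265/33 but 6⁷ = 279936 reaches it, so n = 7.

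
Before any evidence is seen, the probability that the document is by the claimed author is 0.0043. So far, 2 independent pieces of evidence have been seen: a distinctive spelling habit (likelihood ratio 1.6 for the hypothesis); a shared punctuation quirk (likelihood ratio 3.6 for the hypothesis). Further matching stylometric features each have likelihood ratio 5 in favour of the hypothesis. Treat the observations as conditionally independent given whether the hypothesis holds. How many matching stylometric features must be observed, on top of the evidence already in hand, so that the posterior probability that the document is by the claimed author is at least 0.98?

5

Prior odds = 0.0043/0.9957 = 43/9957.
Combined Bayes factor of the evidence already in hand = 1.6 × 3.6 = 5.76.
Odds after that evidence = (43/9957) × 5.76 = 2064/82975.
Target odds = 0.98/0.02 = 49.
Need 5ⁿ ≥ 49 ÷ (2064/82975) = 4065775/2064.
5⁴ = 625 falls short of 4065775/2064 but 5⁵ = 3125 reaches it, so n = 5.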